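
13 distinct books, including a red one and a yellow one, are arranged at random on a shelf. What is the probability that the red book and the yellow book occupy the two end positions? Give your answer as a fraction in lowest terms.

1/78

There are 13! = 6227020800 arrangements.
Place the red book and the yellow book at the ends in 2 ways, arrange the remaining 11 in 11! = 39916800 ways: 2·39916800 = 79833600.
Probability = 79833600/6227020800 = 1/78.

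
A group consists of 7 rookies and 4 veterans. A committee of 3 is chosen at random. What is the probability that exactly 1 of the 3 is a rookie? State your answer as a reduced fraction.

The sample space is all 3-subsets of the 11: C(11,3) = 165.
Selections with exactly 1 rookie: choose 1 of the 7 rookies and 2 of the 4 veterans, C(7,1)·C(4,2) = 7·6 = 42.
Probability = 42/165 = 14/55.

14/55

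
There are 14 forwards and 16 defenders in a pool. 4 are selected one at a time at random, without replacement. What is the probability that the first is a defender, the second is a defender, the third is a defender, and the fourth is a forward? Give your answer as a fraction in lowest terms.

56/783

Multiply the conditional probabilities at each draw: 16/30 · 15/29 · 14/28 · 14/27 = 47040/657720 = 56/783.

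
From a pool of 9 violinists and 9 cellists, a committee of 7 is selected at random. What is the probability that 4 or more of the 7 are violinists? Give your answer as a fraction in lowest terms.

There are C(18,7) = 31824 ways to choose the 7.
Favorable selections (4 or more violinists): C(9,4)·C(9,3) + C(9,5)·C(9,2) + C(9,6)·C(9,1) + C(9,7)·C(9,0) = 10584 + 4536 + 756 + 36 = 15912.
Probability = 15912/31824 = 1/2.

1/2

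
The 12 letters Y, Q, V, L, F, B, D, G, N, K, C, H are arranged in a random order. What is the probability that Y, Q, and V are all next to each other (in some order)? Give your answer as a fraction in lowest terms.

1/22

There are 12! = 479001600 arrangements.
Treat the three as one block: 10! placements × 3! orders within the block = 3628800·6 = 21772800.
Probability = 21772800/479001600 = 1/22.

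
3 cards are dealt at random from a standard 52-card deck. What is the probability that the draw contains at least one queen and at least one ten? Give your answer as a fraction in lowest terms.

188/5525

There are C(52,3) = 22100 possible draws.
By inclusion-exclusion on the complements, draws missing all queens or all tens: C(48,3) + C(48,3) − C(44,3) = 17296 + 17296 − 13244 = 21348.
So draws with at least one of each: 22100 − 21348 = 752, probability 752/22100 = 188/5525.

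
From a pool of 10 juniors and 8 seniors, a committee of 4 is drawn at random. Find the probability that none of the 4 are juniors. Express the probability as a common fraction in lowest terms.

There are C(18,4) = 3060 possible selections.
Selections with no juniors (all seniors): C(8,4) = 70.
Probability = 70/3060 = 7/306.

7/306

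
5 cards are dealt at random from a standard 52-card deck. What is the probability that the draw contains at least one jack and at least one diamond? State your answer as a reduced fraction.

There are C(52,5) = 2598960 possible draws.
By inclusion-exclusion on the complements, draws missing all jacks or all diamonds: C(48,5) + C(39,5) − C(36,5) = 1712304 + 575757 − 376992 = 1911069.
So draws with at least one of each: 2598960 − 1911069 = 687891, probability 687891/2598960 = 229297/866320.

229297/866320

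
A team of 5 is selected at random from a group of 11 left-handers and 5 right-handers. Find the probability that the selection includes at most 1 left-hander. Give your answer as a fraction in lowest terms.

1/78

Total selections: C(16,5) = 4368.
Favorable selections (at most 1 left-hander): C(11,0)·C(5,5) + C(11,1)·C(5,4) = 1 + 55 = 56.
Probability = 56/4368 = 1/78.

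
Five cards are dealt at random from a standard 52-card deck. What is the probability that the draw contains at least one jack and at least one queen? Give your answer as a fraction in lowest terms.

There are C(52,5) = 2598960 possible draws.
By inclusion-exclusion on the complements, draws missing all jacks or all queens: C(48,5) + C(48,5) − C(44,5) = 1712304 + 1712304 − 1086008 = 2338600.
So draws with at least one of each: 2598960 − 2338600 = 260360, probability 260360/2598960 = 6509/64974.

6509/64974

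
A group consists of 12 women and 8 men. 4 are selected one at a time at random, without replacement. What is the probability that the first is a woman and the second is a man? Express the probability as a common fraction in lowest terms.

Multiply the conditional probabilities at each draw: 12/20 · 8/19 = 96/380 = 24/95.

24/95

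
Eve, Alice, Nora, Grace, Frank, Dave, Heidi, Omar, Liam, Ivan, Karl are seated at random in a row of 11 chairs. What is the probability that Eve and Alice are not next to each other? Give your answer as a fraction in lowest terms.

9/11

There are 11! = 39916800 arrangements.
Arrangements with Eve and Alice adjacent: 2·10! = 7257600.
So not adjacent: 39916800 − 7257600 = 32659200, probability 32659200/39916800 = 9/11.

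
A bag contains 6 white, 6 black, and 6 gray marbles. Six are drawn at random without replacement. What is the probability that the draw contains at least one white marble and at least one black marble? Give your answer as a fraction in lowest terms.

16717/18564

There are C(18,6) = 18564 possible draws.
By inclusion-exclusion on the complements, draws missing all white or all black: C(12,6) + C(12,6) − C(6,6) = 924 + 924 − 1 = 1847.
So draws with at least one of each: 18564 − 1847 = 16717, probability 16717/18564.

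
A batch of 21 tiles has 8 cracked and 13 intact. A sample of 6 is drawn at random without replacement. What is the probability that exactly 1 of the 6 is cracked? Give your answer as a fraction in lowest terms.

429/2261

Total number of selections: C(21,6) = 54264.
Selections with exactly 1 cracked: choose 1 of the 8 cracked and 5 of the 13 intact, C(8,1)·C(13,5) = 8·1287 = 10296.
Probability = 10296/54264 = 429/2261.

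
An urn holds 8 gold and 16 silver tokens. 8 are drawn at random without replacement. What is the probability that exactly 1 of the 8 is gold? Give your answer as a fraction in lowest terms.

8320/66861

Total number of selections: C(24,8) = 735471.
Selections with exactly 1 gold: choose 1 of the 8 gold and 7 of the 16 silver, C(8,1)·C(16,7) = 8·11440 = 91520.
Probability = 91520/735471 = 8320/66861.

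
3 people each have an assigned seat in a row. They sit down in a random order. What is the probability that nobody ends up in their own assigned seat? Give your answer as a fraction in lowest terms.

1/3

There are 3! = 6 seatings.
By inclusion-exclusion, seatings with no fixed points: C(3,0)·3! − C(3,1)·2! + C(3,2)·1! − C(3,3)·0! = 2.
Probability = 2/6 = 1/3.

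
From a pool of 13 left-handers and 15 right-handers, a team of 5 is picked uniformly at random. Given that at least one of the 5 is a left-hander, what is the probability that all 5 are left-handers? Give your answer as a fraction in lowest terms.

Work in counts. Selections with at least one left-hander: C(28,5) − C(15,5) = 98280 − 3003 = 95277.
Of those, selections where all 5 are left-handers: C(13,5) = 1287.
Conditional probability = 1287/95277 = 33/2443.

33/2443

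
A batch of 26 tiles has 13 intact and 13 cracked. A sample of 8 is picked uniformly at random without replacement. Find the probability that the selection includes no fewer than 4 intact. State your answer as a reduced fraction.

Total selections: C(26,8) = 1562275.
Count the complement (fewer than 4 intact): C(13,0)·C(13,8) + C(13,1)·C(13,7) + C(13,2)·C(13,6) + C(13,3)·C(13,5) = 1287 + 22308 + 133848 + 368082 = 525525.
Probability = 1 − 525525/1562275 = 1036750/1562275 = 290/437.

290/437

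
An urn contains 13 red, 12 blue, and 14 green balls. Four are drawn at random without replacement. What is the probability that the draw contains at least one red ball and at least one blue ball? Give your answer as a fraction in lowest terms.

3904/6327

There are C(39,4) = 82251 possible draws.
By inclusion-exclusion on the complements, draws missing all red or all blue: C(26,4) + C(27,4) − C(14,4) = 14950 + 17550 − 1001 = 31499.
So draws with at least one of each: 82251 − 31499 = 50752, probability 50752/82251 = 3904/6327.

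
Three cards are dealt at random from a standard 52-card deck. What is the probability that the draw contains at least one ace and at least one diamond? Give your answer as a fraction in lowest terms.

There are C(52,3) = 22100 possible draws.
By inclusion-exclusion on the complements, draws missing all aces or all diamonds: C(48,3) + C(39,3) − C(36,3) = 17296 + 9139 − 7140 = 19295.
So draws with at least one of each: 22100 − 19295 = 2805, probability 2805/22100 = 33/260.

33/260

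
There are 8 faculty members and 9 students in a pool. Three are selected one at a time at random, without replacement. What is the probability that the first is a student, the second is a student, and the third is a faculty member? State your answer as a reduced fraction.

12/85

Multiply the conditional probabilities at each draw: 9/17 · 8/16 · 8/15 = 576/4080 = 12/85.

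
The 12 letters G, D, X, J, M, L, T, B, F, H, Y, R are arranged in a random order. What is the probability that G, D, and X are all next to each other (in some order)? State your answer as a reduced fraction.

1/22

There are 12! = 479001600 arrangements.
Treat the three as one block: 10! placements × 3! orders within the block = 3628800·6 = 21772800.
Probability = 21772800/479001600 = 1/22.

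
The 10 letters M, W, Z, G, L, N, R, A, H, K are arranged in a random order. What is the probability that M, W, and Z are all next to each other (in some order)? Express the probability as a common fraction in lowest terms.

There are 10! = 3628800 arrangements.
Treat the three as one block: 8! placements × 3! orders within the block = 40320·6 = 241920.
Probability = 241920/3628800 = 1/15.

1/15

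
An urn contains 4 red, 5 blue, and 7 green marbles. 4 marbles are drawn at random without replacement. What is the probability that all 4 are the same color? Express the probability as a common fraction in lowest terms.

There are C(16,4) = 1820 ways to draw 4 marbles.
All same color: C(4,4) + C(5,4) + C(7,4) = 1 + 5 + 35 = 41.
Probability = 41/1820.

41/1820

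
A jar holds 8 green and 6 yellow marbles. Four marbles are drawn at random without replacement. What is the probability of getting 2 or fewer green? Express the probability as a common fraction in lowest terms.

85/143

Total selections: C(14,4) = 1001.
Count the complement (more than 2 green): C(8,3)·C(6,1) + C(8,4)·C(6,0) = 336 + 70 = 406.
Probability = 1 − 406/1001 = 595/1001 = 85/143.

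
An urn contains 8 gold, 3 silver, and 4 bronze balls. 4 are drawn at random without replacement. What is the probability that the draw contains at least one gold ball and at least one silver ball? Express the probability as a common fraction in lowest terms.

There are C(15,4) = 1365 possible draws.
By inclusion-exclusion on the complements, draws missing all gold or all silver: C(7,4) + C(12,4) − C(4,4) = 35 + 495 − 1 = 529.
So draws with at least one of each: 1365 − 529 = 836, probability 836/1365.

836/1365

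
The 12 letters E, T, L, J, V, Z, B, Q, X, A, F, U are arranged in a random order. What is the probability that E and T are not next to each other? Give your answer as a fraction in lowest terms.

5/6

There are 12! = 479001600 arrangements.
Arrangements with E and T adjacent: 2·11! = 79833600.
So not adjacent: 479001600 − 79833600 = 399168000, probability 399168000/479001600 = 5/6.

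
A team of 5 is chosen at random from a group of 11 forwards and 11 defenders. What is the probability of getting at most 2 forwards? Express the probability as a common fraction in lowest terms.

1/2

Total selections: C(22,5) = 26334.
Favorable selections (at most 2 forwards): C(11,0)·C(11,5) + C(11,1)·C(11,4) + C(11,2)·C(11,3) = 462 + 3630 + 9075 = 13167.
Probability = 13167/26334 = 1/2.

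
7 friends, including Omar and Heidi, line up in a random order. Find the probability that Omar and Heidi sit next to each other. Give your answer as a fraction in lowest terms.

There are 7! = 5040 arrangements.
Treat Omar and Heidi as a block: 6! arrangements of the blocks × 2 orders within the block = 2·720 = 1440.
Probability = 1440/5040 = 2/7.

2/7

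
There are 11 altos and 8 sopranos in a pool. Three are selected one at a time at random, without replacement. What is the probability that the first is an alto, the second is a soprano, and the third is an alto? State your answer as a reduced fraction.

Multiply the conditional probabilities at each draw: 11/19 · 8/18 · 10/17 = 880/5814 = 440/2907.

440/2907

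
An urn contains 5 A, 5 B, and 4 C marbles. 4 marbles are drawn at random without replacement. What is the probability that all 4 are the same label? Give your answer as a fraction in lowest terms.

There are C(14,4) = 1001 ways to draw 4 marbles.
All same label: C(5,4) + C(5,4) + C(4,4) = 5 + 5 + 1 = 11.
Probability = 11/1001 = 1/91.

1/91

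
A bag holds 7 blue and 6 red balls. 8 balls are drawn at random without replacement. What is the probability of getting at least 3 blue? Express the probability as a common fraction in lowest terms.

There are C(13,8) = 1287 ways to choose the 8.
The complement is exactly 2 blue: C(7,2)·C(6,6) = 21.
Probability = 1 − 21/1287 = 1266/1287 = 422/429.

422/429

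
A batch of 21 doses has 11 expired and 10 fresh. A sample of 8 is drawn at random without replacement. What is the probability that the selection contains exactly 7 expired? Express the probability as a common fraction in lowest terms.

Total number of selections: C(21,8) = 203490.
Selections with exactly 7 expired: choose 7 of the 11 expired and 1 of the 10 fresh, C(11,7)·C(10,1) = 330·10 = 3300.
Probability = 3300/203490 = 110/6783.

110/6783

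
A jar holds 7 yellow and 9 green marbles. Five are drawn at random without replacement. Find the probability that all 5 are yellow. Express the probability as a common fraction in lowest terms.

There are C(16,5) = 4368 possible selections.
Selections with all yellow: C(7,5) = 21.
Probability = 21/4368 = 1/208.

1/208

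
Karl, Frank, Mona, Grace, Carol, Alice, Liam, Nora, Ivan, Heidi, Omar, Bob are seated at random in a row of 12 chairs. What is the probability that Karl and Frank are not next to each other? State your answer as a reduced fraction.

There are 12! = 479001600 arrangements.
Arrangements with Karl and Frank adjacent: 2·11! = 79833600.
So not adjacent: 479001600 − 79833600 = 399168000, probability 399168000/479001600 = 5/6.

5/6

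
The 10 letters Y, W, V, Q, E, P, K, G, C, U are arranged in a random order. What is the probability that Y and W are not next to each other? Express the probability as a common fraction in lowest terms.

4/5

There are 10! = 3628800 arrangements.
Arrangements with Y and W adjacent: 2·9! = 725760.
So not adjacent: 3628800 − 725760 = 2903040, probability 2903040/3628800 = 4/5.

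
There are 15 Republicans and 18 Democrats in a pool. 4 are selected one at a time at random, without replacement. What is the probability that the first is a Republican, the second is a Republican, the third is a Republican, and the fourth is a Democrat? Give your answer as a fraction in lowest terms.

Multiply the conditional probabilities at each draw: 15/33 · 14/32 · 13/31 · 18/30 = 49140/982080 = 273/5456.

273/5456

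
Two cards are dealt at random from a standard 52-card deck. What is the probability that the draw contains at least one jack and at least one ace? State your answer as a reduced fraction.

8/663

There are C(52,2) = 1326 possible draws.
By inclusion-exclusion on the complements, draws missing all jacks or all aces: C(48,2) + C(48,2) − C(44,2) = 1128 + 1128 − 946 = 1310.
So draws with at least one of each: 1326 − 1310 = 16, probability 16/1326 = 8/663.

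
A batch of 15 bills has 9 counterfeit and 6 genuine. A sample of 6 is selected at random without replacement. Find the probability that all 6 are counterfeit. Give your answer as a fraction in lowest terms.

There are C(15,6) = 5005 possible selections.
Selections with all counterfeit: C(9,6) = 84.
Probability = 84/5005 = 12/715.

12/715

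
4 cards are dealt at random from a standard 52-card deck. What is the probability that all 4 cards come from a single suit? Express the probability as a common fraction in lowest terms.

There are C(52,4) = 270725 possible 4-card hands.
Hands of one suit: 4 suits × C(13,4) = 4·715 = 2860.
Probability = 2860/270725 = 44/4165.

44/4165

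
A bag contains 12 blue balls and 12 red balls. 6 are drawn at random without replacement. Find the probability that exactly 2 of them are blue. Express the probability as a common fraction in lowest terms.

There are C(24,6) = 134596 ways to choose 6 from 24.
Selections with exactly 2 blue: choose 2 of the 12 blue and 4 of the 12 red, C(12,2)·C(12,4) = 66·495 = 32670.
Probability = 32670/134596 = 1485/6118.

1485/6118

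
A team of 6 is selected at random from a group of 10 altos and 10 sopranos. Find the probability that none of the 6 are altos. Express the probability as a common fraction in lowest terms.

There are C(20,6) = 38760 possible selections.
Selections with no altos (all sopranos): C(10,6) = 210.
Probability = 210/38760 = 7/1292.

7/1292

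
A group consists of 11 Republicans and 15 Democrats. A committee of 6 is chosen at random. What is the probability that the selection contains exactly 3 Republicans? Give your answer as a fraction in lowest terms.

Total number of selections: C(26,6) = 230230.
Selections with exactly 3 Republicans: choose 3 of the 11 Republicans and 3 of the 15 Democrats, C(11,3)·C(15,3) = 165·455 = 75075.
Probability = 75075/230230 = 15/46.

15/46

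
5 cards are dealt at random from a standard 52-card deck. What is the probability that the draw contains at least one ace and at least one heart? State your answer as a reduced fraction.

229297/866320

There are C(52,5) = 2598960 possible draws.
By inclusion-exclusion on the complements, draws missing all aces or all hearts: C(48,5) + C(39,5) − C(36,5) = 1712304 + 575757 − 376992 = 1911069.
So draws with at least one of each: 2598960 − 1911069 = 687891, probability 687891/2598960 = 229297/866320.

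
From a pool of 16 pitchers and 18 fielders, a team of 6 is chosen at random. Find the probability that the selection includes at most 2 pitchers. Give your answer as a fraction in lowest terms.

There are C(34,6) = 1344904 ways to choose the 6.
Favorable selections (at most 2 pitchers): C(16,0)·C(18,6) + C(16,1)·C(18,5) + C(16,2)·C(18,4) = 18564 + 137088 + 367200 = 522852.
Probability = 522852/1344904 = 699/1798.

699/1798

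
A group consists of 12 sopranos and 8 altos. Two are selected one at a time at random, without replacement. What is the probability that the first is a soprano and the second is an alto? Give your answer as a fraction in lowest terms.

24/95

Multiply the conditional probabilities at each draw: 12/20 · 8/19 = 96/380 = 24/95.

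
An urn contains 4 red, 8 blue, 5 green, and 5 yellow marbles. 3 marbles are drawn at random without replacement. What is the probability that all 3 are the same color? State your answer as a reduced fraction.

There are C(22,3) = 1540 ways to draw 3 marbles.
All same color: C(4,3) + C(8,3) + C(5,3) + C(5,3) = 4 + 56 + 10 + 10 = 80.
Probability = 80/1540 = 4/77.

4/77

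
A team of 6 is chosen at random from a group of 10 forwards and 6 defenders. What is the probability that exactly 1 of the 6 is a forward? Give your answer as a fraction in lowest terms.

There are C(16,6) = 8008 ways to choose 6 from 16.
Selections with exactly 1 forward: choose 1 of the 10 forwards and 5 of the 6 defenders, C(10,1)·C(6,5) = 10·6 = 60.
Probability = 60/8008 = 15/2002.

15/2002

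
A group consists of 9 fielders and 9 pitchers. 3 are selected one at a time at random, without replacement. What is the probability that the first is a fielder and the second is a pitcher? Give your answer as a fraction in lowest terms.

9/34

Multiply the conditional probabilities at each draw: 9/18 · 9/17 = 81/306 = 9/34.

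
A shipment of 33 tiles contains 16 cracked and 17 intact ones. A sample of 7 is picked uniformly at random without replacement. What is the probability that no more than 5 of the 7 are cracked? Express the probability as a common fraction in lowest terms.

15623/16182

There are C(33,7) = 4272048 ways to choose the 7.
Count the complement (more than 5 cracked): C(16,6)·C(17,1) + C(16,7)·C(17,0) = 136136 + 11440 = 147576.
Probability = 1 − 147576/4272048 = 4124472/4272048 = 15623/16182.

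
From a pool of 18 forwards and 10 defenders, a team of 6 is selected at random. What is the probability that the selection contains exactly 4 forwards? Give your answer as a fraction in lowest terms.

There are C(28,6) = 376740 ways to choose 6 from 28.
Selections with exactly 4 forwards: choose 4 of the 18 forwards and 2 of the 10 defenders, C(18,4)·C(10,2) = 3060·45 = 137700.
Probability = 137700/376740 = 765/2093.

765/2093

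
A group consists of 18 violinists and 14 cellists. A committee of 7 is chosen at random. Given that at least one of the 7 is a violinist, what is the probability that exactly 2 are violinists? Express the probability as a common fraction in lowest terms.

3927/43108

Work in counts. Selections with at least one violinist: C(32,7) − C(14,7) = 3365856 − 3432 = 3362424.
Of those, selections where exactly 2 are violinists: C(18,2)·C(14,5) = 153·2002 = 306306.
Conditional probability = 306306/3362424 = 3927/43108.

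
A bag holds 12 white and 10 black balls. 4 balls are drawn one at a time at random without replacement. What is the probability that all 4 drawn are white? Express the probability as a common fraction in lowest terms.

9/133

Multiply the conditional probabilities at each draw: 12/22 · 11/21 · 10/20 · 9/19 = 11880/175560 = 9/133.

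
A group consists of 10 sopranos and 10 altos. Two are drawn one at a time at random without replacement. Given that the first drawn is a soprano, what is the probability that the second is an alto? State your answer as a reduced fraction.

After removing one soprano, 19 remain: 9 sopranos and 10 altos.
So the probability the next is an alto is 10/19.

10/19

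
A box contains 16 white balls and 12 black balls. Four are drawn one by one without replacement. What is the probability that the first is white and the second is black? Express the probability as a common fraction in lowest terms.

16/63

Multiply the conditional probabilities at each draw: 16/28 · 12/27 = 192/756 = 16/63.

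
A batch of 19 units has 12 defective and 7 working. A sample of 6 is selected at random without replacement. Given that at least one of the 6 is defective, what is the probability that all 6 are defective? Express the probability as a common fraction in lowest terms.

132/3875

Work in counts. Selections with at least one defective: C(19,6) − C(7,6) = 27132 − 7 = 27125.
Of those, selections where all 6 are defective: C(12,6) = 924.
Conditional probability = 924/27125 = 132/3875.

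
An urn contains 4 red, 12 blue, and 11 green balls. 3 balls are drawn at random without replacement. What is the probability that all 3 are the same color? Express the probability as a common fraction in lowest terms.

389/2925

There are C(27,3) = 2925 ways to draw 3 balls.
All same color: C(4,3) + C(12,3) + C(11,3) = 4 + 220 + 165 = 389.
Probability = 389/2925.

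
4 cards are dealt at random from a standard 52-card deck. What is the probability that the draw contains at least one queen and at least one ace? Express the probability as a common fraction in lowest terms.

1332/20825

There are C(52,4) = 270725 possible draws.
By inclusion-exclusion on the complements, draws missing all queens or all aces: C(48,4) + C(48,4) − C(44,4) = 194580 + 194580 − 135751 = 253409.
So draws with at least one of each: 270725 − 253409 = 17316, probability 17316/270725 = 1332/20825.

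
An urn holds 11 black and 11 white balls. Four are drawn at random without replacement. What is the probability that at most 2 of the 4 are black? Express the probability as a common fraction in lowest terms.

There are C(22,4) = 7315 ways to choose the 4.
Favorable selections (at most 2 black): C(11,0)·C(11,4) + C(11,1)·C(11,3) + C(11,2)·C(11,2) = 330 + 1815 + 3025 = 5170.
Probability = 5170/7315 = 94/133.

94/133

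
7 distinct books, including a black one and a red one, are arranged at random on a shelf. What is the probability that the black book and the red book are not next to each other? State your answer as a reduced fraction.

5/7

There are 7! = 5040 arrangements.
Arrangements with the black book and the red book adjacent: 2·6! = 1440.
So not adjacent: 5040 − 1440 = 3600, probability 3600/5040 = 5/7.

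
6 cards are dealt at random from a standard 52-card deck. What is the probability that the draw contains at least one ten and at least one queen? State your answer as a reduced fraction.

718637/5089630

There are C(52,6) = 20358520 possible draws.
By inclusion-exclusion on the complements, draws missing all tens or all queens: C(48,6) + C(48,6) − C(44,6) = 12271512 + 12271512 − 7059052 = 17483972.
So draws with at least one of each: 20358520 − 17483972 = 2874548, probability 2874548/20358520 = 718637/5089630.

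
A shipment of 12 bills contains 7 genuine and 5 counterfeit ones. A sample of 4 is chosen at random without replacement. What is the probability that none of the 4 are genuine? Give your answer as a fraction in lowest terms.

1/99

There are C(12,4) = 495 possible selections.
Selections with no genuine (all counterfeit): C(5,4) = 5.
Probability = 5/495 = 1/99.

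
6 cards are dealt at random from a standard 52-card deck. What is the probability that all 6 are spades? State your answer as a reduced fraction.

33/391510

There are C(52,6) = 20358520 possible 6-card hands.
Hands that are all spades: C(13,6) = 1716.
Probability = 1716/20358520 = 33/391510.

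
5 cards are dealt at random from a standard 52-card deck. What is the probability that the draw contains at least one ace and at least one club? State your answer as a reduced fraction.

229297/866320

There are C(52,5) = 2598960 possible draws.
By inclusion-exclusion on the complements, draws missing all aces or all clubs: C(48,5) + C(39,5) − C(36,5) = 1712304 + 575757 − 376992 = 1911069.
So draws with at least one of each: 2598960 − 1911069 = 687891, probability 687891/2598960 = 229297/866320.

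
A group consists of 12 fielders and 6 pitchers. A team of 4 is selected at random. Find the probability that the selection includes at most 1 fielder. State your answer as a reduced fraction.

Total selections: C(18,4) = 3060.
Favorable selections (at most 1 fielder): C(12,0)·C(6,4) + C(12,1)·C(6,3) = 15 + 240 = 255.
Probability = 255/3060 = 1/12.

1/12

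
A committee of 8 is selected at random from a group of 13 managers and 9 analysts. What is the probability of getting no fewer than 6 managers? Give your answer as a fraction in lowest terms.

There are C(22,8) = 319770 ways to choose the 8.
Favorable selections (no fewer than 6 managers): C(13,6)·C(9,2) + C(13,7)·C(9,1) + C(13,8)·C(9,0) = 61776 + 15444 + 1287 = 78507.
Probability = 78507/319770 = 793/3230.

793/3230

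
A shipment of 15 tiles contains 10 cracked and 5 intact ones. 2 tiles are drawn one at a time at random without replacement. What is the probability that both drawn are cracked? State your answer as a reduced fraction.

Multiply the conditional probabilities at each draw: 10/15 · 9/14 = 90/210 = 3/7.

3/7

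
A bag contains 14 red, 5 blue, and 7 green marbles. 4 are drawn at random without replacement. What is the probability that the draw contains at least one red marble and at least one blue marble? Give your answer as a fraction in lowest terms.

There are C(26,4) = 14950 possible draws.
By inclusion-exclusion on the complements, draws missing all red or all blue: C(12,4) + C(21,4) − C(7,4) = 495 + 5985 − 35 = 6445.
So draws with at least one of each: 14950 − 6445 = 8505, probability 8505/14950 = 1701/2990.

1701/2990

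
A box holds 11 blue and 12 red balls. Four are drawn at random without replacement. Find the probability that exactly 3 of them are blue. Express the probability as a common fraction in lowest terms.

The sample space is all 4-subsets of the 23: C(23,4) = 8855.
Selections with exactly 3 blue: choose 3 of the 11 blue and 1 of the 12 red, C(11,3)·C(12,1) = 165·12 = 1980.
Probability = 1980/8855 = 36/161.

36/161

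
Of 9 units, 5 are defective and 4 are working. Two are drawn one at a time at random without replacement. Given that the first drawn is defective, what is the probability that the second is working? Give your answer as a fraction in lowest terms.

After removing one defective, 8 remain: 4 defective and 4 working.
So the probability the next is working is 4/8 = 1/2.

1/2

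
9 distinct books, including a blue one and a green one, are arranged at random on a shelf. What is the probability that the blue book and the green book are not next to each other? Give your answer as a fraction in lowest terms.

7/9

There are 9! = 362880 arrangements.
Arrangements with the blue book and the green book adjacent: 2·8! = 80640.
So not adjacent: 362880 − 80640 = 282240, probability 282240/362880 = 7/9.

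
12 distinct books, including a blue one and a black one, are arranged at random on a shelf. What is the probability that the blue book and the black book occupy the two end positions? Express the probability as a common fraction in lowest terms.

There are 12! = 479001600 arrangements.
Place the blue book and the black book at the ends in 2 ways, arrange the remaining 10 in 10! = 3628800 ways: 2·3628800 = 7257600.
Probability = 7257600/479001600 = 1/66.

1/66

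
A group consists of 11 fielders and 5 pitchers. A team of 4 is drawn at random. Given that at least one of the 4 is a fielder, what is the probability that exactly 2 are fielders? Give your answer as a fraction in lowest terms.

10/33

Work in counts. Selections with at least one fielder: C(16,4) − C(5,4) = 1820 − 5 = 1815.
Of those, selections where exactly 2 are fielders: C(11,2)·C(5,2) = 55·10 = 550.
Conditional probability = 550/1815 = 10/33.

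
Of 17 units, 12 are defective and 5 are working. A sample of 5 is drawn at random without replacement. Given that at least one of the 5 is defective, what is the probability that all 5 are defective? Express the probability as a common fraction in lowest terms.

792/6187

Work in counts. Selections with at least one defective: C(17,5) − C(5,5) = 6188 − 1 = 6187.
Of those, selections where all 5 are defective: C(12,5) = 792.
Conditional probability = 792/6187.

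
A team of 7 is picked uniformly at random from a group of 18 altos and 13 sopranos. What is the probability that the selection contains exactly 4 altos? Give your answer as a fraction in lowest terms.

The sample space is all 7-subsets of the 31: C(31,7) = 2629575.
Selections with exactly 4 altos: choose 4 of the 18 altos and 3 of the 13 sopranos, C(18,4)·C(13,3) = 3060·286 = 875160.
Probability = 875160/2629575 = 1496/4495.

1496/4495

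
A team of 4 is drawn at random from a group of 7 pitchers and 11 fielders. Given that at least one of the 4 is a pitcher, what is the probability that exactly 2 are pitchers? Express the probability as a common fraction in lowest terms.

11/26

Work in counts. Selections with at least one pitcher: C(18,4) − C(11,4) = 3060 − 330 = 2730.
Of those, selections where exactly 2 are pitchers: C(7,2)·C(11,2) = 21·55 = 1155.
Conditional probability = 1155/2730 = 11/26.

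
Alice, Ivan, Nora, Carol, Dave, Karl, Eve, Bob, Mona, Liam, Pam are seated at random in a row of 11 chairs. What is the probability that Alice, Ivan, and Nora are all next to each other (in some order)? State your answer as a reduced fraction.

3/55

There are 11! = 39916800 arrangements.
Treat the three as one block: 9! placements × 3! orders within the block = 362880·6 = 2177280.
Probability = 2177280/39916800 = 3/55.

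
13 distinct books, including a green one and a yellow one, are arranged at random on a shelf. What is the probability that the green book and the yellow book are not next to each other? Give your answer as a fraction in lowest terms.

11/13

There are 13! = 6227020800 arrangements.
Arrangements with the green book and the yellow book adjacent: 2·12! = 958003200.
So not adjacent: 6227020800 − 958003200 = 5269017600, probability 5269017600/6227020800 = 11/13.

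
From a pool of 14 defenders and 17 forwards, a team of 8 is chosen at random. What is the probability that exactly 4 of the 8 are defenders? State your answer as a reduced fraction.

Total number of selections: C(31,8) = 7888725.
Selections with exactly 4 defenders: choose 4 of the 14 defenders and 4 of the 17 forwards, C(14,4)·C(17,4) = 1001·2380 = 2382380.
Probability = 2382380/7888725 = 36652/121365.

36652/121365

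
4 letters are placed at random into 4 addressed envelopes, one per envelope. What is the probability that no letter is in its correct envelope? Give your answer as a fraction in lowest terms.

3/8

There are 4! = 24 assignments.
By inclusion-exclusion, assignments with no fixed points: C(4,0)·4! − C(4,1)·3! + C(4,2)·2! − C(4,3)·1! + C(4,4)·0! = 9.
Probability = 9/24 = 3/8.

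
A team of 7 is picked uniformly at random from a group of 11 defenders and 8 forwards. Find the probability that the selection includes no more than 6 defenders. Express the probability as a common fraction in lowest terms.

There are C(19,7) = 50388 ways to choose the 7.
The complement is exactly 7 defenders: C(11,7)·C(8,0) = 330.
Probability = 1 − 330/50388 = 50058/50388 = 8343/8398.

8343/8398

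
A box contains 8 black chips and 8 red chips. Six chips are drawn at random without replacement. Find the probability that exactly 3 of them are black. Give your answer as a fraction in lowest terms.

Total number of selections: C(16,6) = 8008.
Selections with exactly 3 black: choose 3 of the 8 black and 3 of the 8 red, C(8,3)·C(8,3) = 56·56 = 3136.
Probability = 3136/8008 = 56/143.

56/143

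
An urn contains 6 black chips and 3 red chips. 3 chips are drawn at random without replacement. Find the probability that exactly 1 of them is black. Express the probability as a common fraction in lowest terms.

There are C(9,3) = 84 ways to choose 3 from 9.
Selections with exactly 1 black: choose 1 of the 6 black and 2 of the 3 red, C(6,1)·C(3,2) = 6·3 = 18.
Probability = 18/84 = 3/14.

3/14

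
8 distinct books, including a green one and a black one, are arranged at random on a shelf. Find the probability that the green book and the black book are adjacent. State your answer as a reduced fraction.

1/4

There are 8! = 40320 arrangements.
Treat the green book and the black book as a block: 7! arrangements of the blocks × 2 orders within the block = 2·5040 = 10080.
Probability = 10080/40320 = 1/4.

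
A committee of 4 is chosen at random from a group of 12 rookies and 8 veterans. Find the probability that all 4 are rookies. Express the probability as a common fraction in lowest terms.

33/323

There are C(20,4) = 4845 possible selections.
Selections with all rookies: C(12,4) = 495.
Probability = 495/4845 = 33/323.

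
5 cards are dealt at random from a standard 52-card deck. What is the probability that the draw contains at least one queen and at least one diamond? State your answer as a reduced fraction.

There are C(52,5) = 2598960 possible draws.
By inclusion-exclusion on the complements, draws missing all queens or all diamonds: C(48,5) + C(39,5) − C(36,5) = 1712304 + 575757 − 376992 = 1911069.
So draws with at least one of each: 2598960 − 1911069 = 687891, probability 687891/2598960 = 229297/866320.

229297/866320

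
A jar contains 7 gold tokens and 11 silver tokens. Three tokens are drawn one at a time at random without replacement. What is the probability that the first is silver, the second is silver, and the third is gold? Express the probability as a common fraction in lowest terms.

385/2448

Multiply the conditional probabilities at each draw: 11/18 · 10/17 · 7/16 = 770/4896 = 385/2448.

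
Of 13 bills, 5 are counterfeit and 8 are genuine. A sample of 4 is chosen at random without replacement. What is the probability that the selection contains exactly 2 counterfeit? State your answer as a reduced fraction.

There are C(13,4) = 715 ways to choose 4 from 13.
Selections with exactly 2 counterfeit: choose 2 of the 5 counterfeit and 2 of the 8 genuine, C(5,2)·C(8,2) = 10·28 = 280.
Probability = 280/715 = 56/143.

56/143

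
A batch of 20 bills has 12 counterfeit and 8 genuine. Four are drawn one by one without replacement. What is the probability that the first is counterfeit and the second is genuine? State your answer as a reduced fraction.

24/95

Multiply the conditional probabilities at each draw: 12/20 · 8/19 = 96/380 = 24/95.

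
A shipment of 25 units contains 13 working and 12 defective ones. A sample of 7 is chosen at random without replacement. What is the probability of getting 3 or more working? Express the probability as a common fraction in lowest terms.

1846/2185

Total selections: C(25,7) = 480700.
Count the complement (fewer than 3 working): C(13,0)·C(12,7) + C(13,1)·C(12,6) + C(13,2)·C(12,5) = 792 + 12012 + 61776 = 74580.
Probability = 1 − 74580/480700 = 406120/480700 = 1846/2185.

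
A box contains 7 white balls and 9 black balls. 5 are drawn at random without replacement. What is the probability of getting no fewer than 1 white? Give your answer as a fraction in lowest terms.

Total selections: C(16,5) = 4368.
The complement is all 5 are black: C(9,5) = 126.
Probability = 1 − 126/4368 = 4242/4368 = 101/104.

101/104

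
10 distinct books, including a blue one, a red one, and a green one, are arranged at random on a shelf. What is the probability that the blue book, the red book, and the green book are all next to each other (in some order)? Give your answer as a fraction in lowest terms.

There are 10! = 3628800 arrangements.
Treat the three as one block: 8! placements × 3! orders within the block = 40320·6 = 241920.
Probability = 241920/3628800 = 1/15.

1/15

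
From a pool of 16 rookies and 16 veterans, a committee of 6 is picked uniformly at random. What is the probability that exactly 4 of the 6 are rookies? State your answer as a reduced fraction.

The sample space is all 6-subsets of the 32: C(32,6) = 906192.
Selections with exactly 4 rookies: choose 4 of the 16 rookies and 2 of the 16 veterans, C(16,4)·C(16,2) = 1820·120 = 218400.
Probability = 218400/906192 = 650/2697.

650/2697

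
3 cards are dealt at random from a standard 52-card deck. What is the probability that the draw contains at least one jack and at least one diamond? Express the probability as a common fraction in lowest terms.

33/260

There are C(52,3) = 22100 possible draws.
By inclusion-exclusion on the complements, draws missing all jacks or all diamonds: C(48,3) + C(39,3) − C(36,3) = 17296 + 9139 − 7140 = 19295.
So draws with at least one of each: 22100 − 19295 = 2805, probability 2805/22100 = 33/260.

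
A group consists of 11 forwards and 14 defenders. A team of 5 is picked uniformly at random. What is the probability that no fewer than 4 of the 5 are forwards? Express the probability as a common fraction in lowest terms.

11/115

Total selections: C(25,5) = 53130.
Favorable selections (no fewer than 4 forwards): C(11,4)·C(14,1) + C(11,5)·C(14,0) = 4620 + 462 = 5082.
Probability = 5082/53130 = 11/115.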